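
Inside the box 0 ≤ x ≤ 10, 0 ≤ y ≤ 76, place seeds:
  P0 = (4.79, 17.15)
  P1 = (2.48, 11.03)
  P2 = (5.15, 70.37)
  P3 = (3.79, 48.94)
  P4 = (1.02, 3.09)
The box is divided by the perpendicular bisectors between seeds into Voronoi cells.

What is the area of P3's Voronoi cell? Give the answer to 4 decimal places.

Area of P3's cell: 265.5403

1. box [0,10]×[0,76]: [(0, 0) (10, 0) (10, 76) (0, 76)]
2. ⊥bis P3·P0 via (4.29,33.045): [(0, 32.9101) (10, 33.2246) (10, 76) (0, 76)]  |A|=429.3267
3. ⊥bis P3·P1 via (3.135,29.985): [(0, 32.9101) (10, 33.2246) (10, 76) (0, 76)]  |A|=429.3267
4. ⊥bis P3·P2 via (4.47,59.655): [(0, 59.9387) (0, 32.9101) (10, 33.2246) (10, 59.3041)]  |A|=265.5403
5. ⊥bis P3·P4 via (2.405,26.015): [(0, 59.9387) (0, 32.9101) (10, 33.2246) (10, 59.3041)]  |A|=265.5403
6. canonical 4-gon: [(0, 59.9387) (0, 32.9101) (10, 33.2246) (10, 59.3041)]
7. shoelace: 265.5403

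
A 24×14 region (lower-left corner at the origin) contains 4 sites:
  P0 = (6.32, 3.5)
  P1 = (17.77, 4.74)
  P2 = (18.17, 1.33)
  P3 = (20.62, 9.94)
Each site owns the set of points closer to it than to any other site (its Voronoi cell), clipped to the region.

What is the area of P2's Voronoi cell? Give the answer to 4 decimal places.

1. box [0,24]×[0,14]: [(0, 0) (24, 0) (24, 14) (0, 14)]
2. ⊥bis P2·P0 via (12.245,2.415): [(11.8028, 0) (24, 0) (24, 14) (14.3665, 14)]  |A|=152.8154
3. ⊥bis P2·P1 via (17.97,3.035): [(12.2354, 2.3623) (11.8028, 0) (24, 0) (24, 3.7423)]  |A|=36.4205
4. ⊥bis P2·P3 via (19.395,5.635): [(12.2354, 2.3623) (11.8028, 0) (24, 0) (24, 3.7423)]  |A|=36.4205
5. canonical 4-gon: [(12.2354, 2.3623) (11.8028, 0) (24, 0) (24, 3.7423)]
6. shoelace: 36.4205

Area of P2's cell: 36.4205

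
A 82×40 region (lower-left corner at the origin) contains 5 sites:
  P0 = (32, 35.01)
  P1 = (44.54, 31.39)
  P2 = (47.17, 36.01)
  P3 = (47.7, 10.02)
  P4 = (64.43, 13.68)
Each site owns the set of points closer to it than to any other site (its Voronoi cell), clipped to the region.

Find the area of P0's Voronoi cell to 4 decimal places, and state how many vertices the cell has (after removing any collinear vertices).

1. box [0,82]×[0,40]: [(0, 0) (82, 0) (82, 40) (0, 40)]
2. ⊥bis P0·P1 via (38.27,33.2): [(0, 0) (28.6859, 0) (40.233, 40) (0, 40)]  |A|=1378.3789
3. ⊥bis P0·P2 via (39.585,35.51): [(0, 0) (28.6859, 0) (39.4645, 37.3379) (39.289, 40) (0, 40)]  |A|=1377.1225
4. ⊥bis P0·P3 via (39.85,22.515): [(0, 0) (4.0124, 0) (34.1521, 18.9353) (39.4645, 37.3379) (39.289, 40) (0, 40)]  |A|=1143.5222
5. ⊥bis P0·P4 via (48.215,24.345): [(0, 0) (4.0124, 0) (34.1521, 18.9353) (39.4645, 37.3379) (39.289, 40) (0, 40)]  |A|=1143.5222
6. canonical 6-gon: [(0, 0) (4.0124, 0) (34.1521, 18.9353) (39.4645, 37.3379) (39.289, 40) (0, 40)]
7. shoelace: 1143.5222

Area of P0's cell: 1143.5222 (6 vertices)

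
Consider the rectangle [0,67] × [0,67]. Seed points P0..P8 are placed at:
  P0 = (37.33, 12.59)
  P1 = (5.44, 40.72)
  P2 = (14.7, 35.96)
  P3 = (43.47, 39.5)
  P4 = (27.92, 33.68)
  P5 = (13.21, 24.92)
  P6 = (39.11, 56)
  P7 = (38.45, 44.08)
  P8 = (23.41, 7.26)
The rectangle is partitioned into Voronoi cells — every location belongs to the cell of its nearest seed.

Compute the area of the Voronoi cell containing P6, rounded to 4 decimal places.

Area of P6's cell: 788.7313

1. box [0,67]×[0,67]: [(0, 0) (67, 0) (67, 67) (0, 67)]
2. ⊥bis P6·P0 via (38.22,34.295): [(0, 35.8622) (67, 33.1149) (67, 67) (0, 67)]  |A|=2178.2678
3. ⊥bis P6·P1 via (22.275,48.36): [(28.4766, 34.6945) (67, 33.1149) (67, 67) (13.8159, 67)]  |A|=1511.754
4. ⊥bis P6·P2 via (26.905,45.98): [(18.9673, 55.6486) (36.4381, 34.3681) (67, 33.1149) (67, 67) (13.8159, 67)]  |A|=1429.8932
5. ⊥bis P6·P3 via (41.29,47.75): [(18.9673, 55.6486) (28.2752, 44.311) (67, 54.5437) (67, 67) (13.8159, 67)]  |A|=868.1592
6. ⊥bis P6·P4 via (33.515,44.84): [(18.9673, 55.6486) (23.8719, 49.6745) (32.3975, 45.4002) (67, 54.5437) (67, 67) (13.8159, 67)]  |A|=854.7059
7. ⊥bis P6·P5 via (26.16,40.46): [(18.9673, 55.6486) (23.8719, 49.6745) (32.3975, 45.4002) (67, 54.5437) (67, 67) (13.8159, 67)]  |A|=854.7059
8. ⊥bis P6·P7 via (38.78,50.04): [(18.9673, 55.6486) (22.8476, 50.9222) (48.0201, 49.5284) (67, 54.5437) (67, 67) (13.8159, 67)]  |A|=788.7313
9. ⊥bis P6·P8 via (31.26,31.63): [(18.9673, 55.6486) (22.8476, 50.9222) (48.0201, 49.5284) (67, 54.5437) (67, 67) (13.8159, 67)]  |A|=788.7313
10. canonical 6-gon: [(18.9673, 55.6486) (22.8476, 50.9222) (48.0201, 49.5284) (67, 54.5437) (67, 67) (13.8159, 67)]
11. shoelace: 788.7313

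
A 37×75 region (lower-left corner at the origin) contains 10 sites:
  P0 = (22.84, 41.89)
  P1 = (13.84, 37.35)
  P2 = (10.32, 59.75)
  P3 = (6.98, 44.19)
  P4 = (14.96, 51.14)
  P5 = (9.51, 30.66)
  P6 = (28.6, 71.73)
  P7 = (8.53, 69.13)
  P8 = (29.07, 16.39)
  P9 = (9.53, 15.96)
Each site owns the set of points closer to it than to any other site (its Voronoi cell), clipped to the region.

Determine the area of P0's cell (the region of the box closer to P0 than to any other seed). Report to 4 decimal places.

1. box [0,37]×[0,75]: [(0, 0) (37, 0) (37, 75) (0, 75)]
2. ⊥bis P0·P1 via (18.34,39.62): [(37, 2.6288) (37, 75) (0.4928, 75)]  |A|=1321.0364
3. ⊥bis P0·P2 via (16.58,50.82): [(13.7064, 48.8056) (37, 2.6288) (37, 65.1346)]  |A|=727.9926
4. ⊥bis P0·P3 via (14.91,43.04): [(15.9769, 50.3973) (15.2907, 45.6649) (37, 2.6288) (37, 65.1346)]  |A|=723.1663
5. ⊥bis P0·P4 via (18.9,46.515): [(16.0756, 44.1089) (37, 2.6288) (37, 61.9342)]  |A|=620.4655
6. ⊥bis P0·P5 via (16.175,36.275): [(16.0756, 44.1089) (25.7765, 24.878) (37, 11.5557) (37, 61.9342)]  |A|=570.3698
7. ⊥bis P0·P6 via (25.72,56.81): [(30.0123, 55.9815) (16.0756, 44.1089) (25.7765, 24.878) (37, 11.5557) (37, 54.6326)]  |A|=544.859
8. ⊥bis P0·P7 via (15.685,55.51): [(30.0123, 55.9815) (16.0756, 44.1089) (25.7765, 24.878) (37, 11.5557) (37, 54.6326)]  |A|=544.859
9. ⊥bis P0·P8 via (25.955,29.14): [(30.0123, 55.9815) (16.0756, 44.1089) (23.8821, 28.6336) (37, 31.8384) (37, 54.6326)]  |A|=403.3695
10. ⊥bis P0·P9 via (16.185,28.925): [(30.0123, 55.9815) (16.0756, 44.1089) (23.8821, 28.6336) (37, 31.8384) (37, 54.6326)]  |A|=403.3695
11. canonical 5-gon: [(30.0123, 55.9815) (16.0756, 44.1089) (23.8821, 28.6336) (37, 31.8384) (37, 54.6326)]
12. shoelace: 403.3695

Area of P0's cell: 403.3695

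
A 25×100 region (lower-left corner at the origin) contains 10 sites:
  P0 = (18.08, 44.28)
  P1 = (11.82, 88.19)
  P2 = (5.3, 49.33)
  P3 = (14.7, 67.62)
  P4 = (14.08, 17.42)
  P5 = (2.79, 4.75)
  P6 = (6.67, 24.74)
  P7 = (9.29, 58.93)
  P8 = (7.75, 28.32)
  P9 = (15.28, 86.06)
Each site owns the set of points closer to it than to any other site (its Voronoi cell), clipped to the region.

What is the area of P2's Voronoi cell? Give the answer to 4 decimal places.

1. box [0,25]×[0,100]: [(0, 0) (25, 0) (25, 100) (0, 100)]
2. ⊥bis P2·P0 via (11.69,46.805): [(0, 17.2212) (25, 80.4885) (25, 100) (0, 100)]  |A|=1278.6285
3. ⊥bis P2·P1 via (8.56,68.76): [(0, 70.1962) (0, 17.2212) (19.6315, 66.9024)]  |A|=519.9886
4. ⊥bis P2·P3 via (10,58.475): [(0, 63.6144) (0, 17.2212) (15.2377, 55.7831)]  |A|=353.4629
5. ⊥bis P2·P4 via (9.69,33.375): [(0, 63.6144) (0, 30.7088) (5.9798, 32.3541) (15.2377, 55.7831)]  |A|=313.1366
6. ⊥bis P2·P5 via (4.045,27.04): [(0, 63.6144) (0, 30.7088) (5.9798, 32.3541) (15.2377, 55.7831)]  |A|=313.1366
7. ⊥bis P2·P6 via (5.985,37.035): [(0, 63.6144) (0, 36.7016) (7.8709, 37.1401) (15.2377, 55.7831)]  |A|=276.7988
8. ⊥bis P2·P7 via (7.295,54.13): [(0, 57.162) (0, 36.7016) (7.8709, 37.1401) (13.5562, 51.5277)]  |A|=194.0579
9. ⊥bis P2·P8 via (6.525,38.825): [(0, 57.162) (0, 38.0641) (8.6339, 39.0709) (13.5562, 51.5277)]  |A|=180.7443
10. ⊥bis P2·P9 via (10.29,67.695): [(0, 57.162) (0, 38.0641) (8.6339, 39.0709) (13.5562, 51.5277)]  |A|=180.7443
11. canonical 4-gon: [(0, 57.162) (0, 38.0641) (8.6339, 39.0709) (13.5562, 51.5277)]
12. shoelace: 180.7443

Area of P2's cell: 180.7443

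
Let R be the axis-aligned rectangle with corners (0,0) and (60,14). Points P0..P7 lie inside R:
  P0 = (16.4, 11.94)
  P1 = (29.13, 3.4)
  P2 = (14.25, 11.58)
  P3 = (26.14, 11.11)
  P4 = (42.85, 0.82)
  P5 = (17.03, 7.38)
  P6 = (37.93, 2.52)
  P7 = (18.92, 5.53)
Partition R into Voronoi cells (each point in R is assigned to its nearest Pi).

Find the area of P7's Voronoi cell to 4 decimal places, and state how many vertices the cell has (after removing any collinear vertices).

1. box [0,60]×[0,14]: [(0, 0) (60, 0) (60, 14) (0, 14)]
2. ⊥bis P7·P0 via (17.66,8.735): [(0, 1.7922) (0, 0) (60, 0) (60, 14) (31.0523, 14)]  |A|=650.4601
3. ⊥bis P7·P1 via (24.025,4.465): [(25.5641, 11.8424) (0, 1.7922) (0, 0) (23.0935, 0)]  |A|=159.6492
4. ⊥bis P7·P2 via (16.585,8.555): [(25.5641, 11.8424) (15.9444, 8.0606) (5.502, 0) (23.0935, 0)]  |A|=123.1867
5. ⊥bis P7·P3 via (22.53,8.32): [(24.3405, 5.9774) (21.1491, 10.1067) (15.9444, 8.0606) (5.502, 0) (23.0935, 0)]  |A|=111.3018
6. ⊥bis P7·P4 via (30.885,3.175): [(24.3405, 5.9774) (21.1491, 10.1067) (15.9444, 8.0606) (5.502, 0) (23.0935, 0)]  |A|=111.3018
7. ⊥bis P7·P5 via (17.975,6.455): [(24.3405, 5.9774) (21.3257, 9.8782) (11.6566, 0) (23.0935, 0)]  |A|=67.9303
8. ⊥bis P7·P6 via (28.425,4.025): [(24.3405, 5.9774) (21.3257, 9.8782) (11.6566, 0) (23.0935, 0)]  |A|=67.9303
9. canonical 4-gon: [(24.3405, 5.9774) (21.3257, 9.8782) (11.6566, 0) (23.0935, 0)]
10. shoelace: 67.9303

Area of P7's cell: 67.9303 (4 vertices)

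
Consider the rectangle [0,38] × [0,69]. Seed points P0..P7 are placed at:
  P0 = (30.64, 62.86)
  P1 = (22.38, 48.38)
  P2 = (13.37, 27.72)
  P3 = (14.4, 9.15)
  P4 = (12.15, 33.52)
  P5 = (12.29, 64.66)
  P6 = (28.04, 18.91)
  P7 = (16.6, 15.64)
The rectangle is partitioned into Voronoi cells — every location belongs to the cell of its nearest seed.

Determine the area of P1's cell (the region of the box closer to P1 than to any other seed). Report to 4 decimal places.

1. box [0,38]×[0,69]: [(0, 0) (38, 0) (38, 69) (0, 69)]
2. ⊥bis P1·P0 via (26.51,55.62): [(0, 0) (38, 0) (38, 49.0656) (3.0545, 69) (0, 69)]  |A|=2273.6916
3. ⊥bis P1·P2 via (17.875,38.05): [(0, 45.8454) (38, 29.2733) (38, 49.0656) (3.0545, 69) (0, 69)]  |A|=846.4353
4. ⊥bis P1·P3 via (18.39,28.765): [(0, 45.8454) (38, 29.2733) (38, 49.0656) (3.0545, 69) (0, 69)]  |A|=846.4353
5. ⊥bis P1·P4 via (17.265,40.95): [(0, 52.8357) (27.7042, 33.7634) (38, 29.2733) (38, 49.0656) (3.0545, 69) (0, 69)]  |A|=749.6061
6. ⊥bis P1·P5 via (17.335,56.52): [(5.3964, 49.1207) (27.7042, 33.7634) (38, 29.2733) (38, 49.0656) (20.9762, 58.7767)]  |A|=509.4665
7. ⊥bis P1·P6 via (25.21,33.645): [(5.3964, 49.1207) (27.2946, 34.0454) (38, 36.1014) (38, 49.0656) (20.9762, 58.7767)]  |A|=472.3856
8. ⊥bis P1·P7 via (19.49,32.01): [(5.3964, 49.1207) (27.2946, 34.0454) (38, 36.1014) (38, 49.0656) (20.9762, 58.7767)]  |A|=472.3856
9. canonical 5-gon: [(5.3964, 49.1207) (27.2946, 34.0454) (38, 36.1014) (38, 49.0656) (20.9762, 58.7767)]
10. shoelace: 472.3856

Area of P1's cell: 472.3856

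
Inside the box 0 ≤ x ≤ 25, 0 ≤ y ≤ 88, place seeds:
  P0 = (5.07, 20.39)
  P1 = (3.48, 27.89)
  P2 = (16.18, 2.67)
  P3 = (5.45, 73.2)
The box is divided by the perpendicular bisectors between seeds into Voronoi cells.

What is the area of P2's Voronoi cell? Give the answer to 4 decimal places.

Area of P2's cell: 317.6395

1. box [0,25]×[0,88]: [(0, 0) (25, 0) (25, 88) (0, 88)]
2. ⊥bis P2·P0 via (10.625,11.53): [(0, 4.8684) (0, 0) (25, 0) (25, 20.5428)]  |A|=317.6395
3. ⊥bis P2·P1 via (9.83,15.28): [(0, 4.8684) (0, 0) (25, 0) (25, 20.5428)]  |A|=317.6395
4. ⊥bis P2·P3 via (10.815,37.935): [(0, 4.8684) (0, 0) (25, 0) (25, 20.5428)]  |A|=317.6395
5. canonical 4-gon: [(0, 4.8684) (0, 0) (25, 0) (25, 20.5428)]
6. shoelace: 317.6395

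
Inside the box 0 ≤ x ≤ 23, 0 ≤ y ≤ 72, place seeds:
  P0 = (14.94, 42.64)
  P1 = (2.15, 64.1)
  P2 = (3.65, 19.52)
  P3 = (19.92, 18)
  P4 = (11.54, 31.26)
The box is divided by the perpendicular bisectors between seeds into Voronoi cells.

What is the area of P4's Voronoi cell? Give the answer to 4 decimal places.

1. box [0,23]×[0,72]: [(0, 0) (23, 0) (23, 72) (0, 72)]
2. ⊥bis P4·P0 via (13.24,36.95): [(0, 40.9057) (0, 0) (23, 0) (23, 34.034)]  |A|=861.8068
3. ⊥bis P4·P1 via (6.845,47.68): [(0, 40.9057) (0, 0) (23, 0) (23, 34.034)]  |A|=861.8068
4. ⊥bis P4·P2 via (7.595,25.39): [(0, 40.9057) (0, 30.4943) (23, 15.0369) (23, 34.034)]  |A|=338.198
5. ⊥bis P4·P3 via (15.73,24.63): [(0, 40.9057) (0, 30.4943) (12.1203, 22.3487) (23, 29.2245) (23, 34.034)]  |A|=261.0195
6. canonical 5-gon: [(0, 40.9057) (0, 30.4943) (12.1203, 22.3487) (23, 29.2245) (23, 34.034)]
7. shoelace: 261.0195

Area of P4's cell: 261.0195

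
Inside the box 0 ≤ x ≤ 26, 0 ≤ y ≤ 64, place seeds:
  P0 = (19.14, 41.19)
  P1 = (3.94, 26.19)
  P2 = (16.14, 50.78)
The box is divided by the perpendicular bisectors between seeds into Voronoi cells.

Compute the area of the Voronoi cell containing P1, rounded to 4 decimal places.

1. box [0,26]×[0,64]: [(0, 0) (26, 0) (26, 64) (0, 64)]
2. ⊥bis P1·P0 via (11.54,33.69): [(0, 45.3839) (0, 0) (26, 0) (26, 19.0372)]  |A|=837.4739
3. ⊥bis P1·P2 via (10.04,38.485): [(3.7078, 41.6266) (0, 43.4662) (0, 0) (26, 0) (26, 19.0372)]  |A|=833.9187
4. canonical 5-gon: [(3.7078, 41.6266) (0, 43.4662) (0, 0) (26, 0) (26, 19.0372)]
5. shoelace: 833.9187

Area of P1's cell: 833.9187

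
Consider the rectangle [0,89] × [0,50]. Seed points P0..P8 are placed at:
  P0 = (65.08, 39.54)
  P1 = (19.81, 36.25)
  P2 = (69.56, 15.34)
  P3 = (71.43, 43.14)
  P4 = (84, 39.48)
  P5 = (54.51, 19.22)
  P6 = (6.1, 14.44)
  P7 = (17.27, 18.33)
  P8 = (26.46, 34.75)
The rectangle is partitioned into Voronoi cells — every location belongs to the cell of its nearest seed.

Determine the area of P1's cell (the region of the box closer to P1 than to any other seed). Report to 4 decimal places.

Area of P1's cell: 504.5683

1. box [0,89]×[0,50]: [(0, 0) (89, 0) (89, 50) (0, 50)]
2. ⊥bis P1·P0 via (42.445,37.895): [(0, 0) (45.199, 0) (41.5653, 50) (0, 50)]  |A|=2169.1072
3. ⊥bis P1·P2 via (44.685,25.795): [(0, 0) (33.8433, 0) (43.525, 23.035) (41.5653, 50) (0, 50)]  |A|=2038.3182
4. ⊥bis P1·P3 via (45.62,39.695): [(0, 0) (33.8433, 0) (43.525, 23.035) (41.5653, 50) (0, 50)]  |A|=2038.3182
5. ⊥bis P1·P4 via (51.905,37.865): [(0, 0) (33.8433, 0) (43.525, 23.035) (41.5653, 50) (0, 50)]  |A|=2038.3182
6. ⊥bis P1·P5 via (37.16,27.735): [(0, 0) (23.5483, 0) (42.4065, 38.4251) (41.5653, 50) (0, 50)]  |A|=1753.1409
7. ⊥bis P1·P6 via (12.955,25.345): [(0, 33.4887) (30.5568, 14.2803) (42.4065, 38.4251) (41.5653, 50) (0, 50)]  |A|=1073.35
8. ⊥bis P1·P7 via (18.54,27.29): [(0, 33.4887) (7.3341, 28.8783) (35.7448, 24.8514) (42.4065, 38.4251) (41.5653, 50) (0, 50)]  |A|=912.7392
9. ⊥bis P1·P8 via (23.135,35.5): [(0, 33.4887) (7.3341, 28.8783) (21.1981, 26.9132) (26.4057, 50) (0, 50)]  |A|=504.5683
10. canonical 5-gon: [(0, 33.4887) (7.3341, 28.8783) (21.1981, 26.9132) (26.4057, 50) (0, 50)]
11. shoelace: 504.5683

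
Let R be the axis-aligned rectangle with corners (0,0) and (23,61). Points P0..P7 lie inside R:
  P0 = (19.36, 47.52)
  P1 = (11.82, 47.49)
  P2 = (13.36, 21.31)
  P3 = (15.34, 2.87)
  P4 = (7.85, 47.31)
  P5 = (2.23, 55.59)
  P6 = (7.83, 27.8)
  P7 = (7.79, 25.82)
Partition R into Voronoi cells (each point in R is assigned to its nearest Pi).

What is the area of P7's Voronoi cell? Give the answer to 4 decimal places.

1. box [0,23]×[0,61]: [(0, 0) (23, 0) (23, 61) (0, 61)]
2. ⊥bis P7·P0 via (13.575,36.67): [(0, 43.9079) (0, 0) (23, 0) (23, 31.6448)]  |A|=868.856
3. ⊥bis P7·P1 via (9.805,36.655): [(15.6375, 35.5703) (0, 38.4784) (0, 0) (23, 0) (23, 31.6448)]  |A|=826.4044
4. ⊥bis P7·P2 via (10.575,23.565): [(18.891, 33.8356) (15.6375, 35.5703) (0, 38.4784) (0, 10.5045)]  |A|=273.0609
5. ⊥bis P7·P3 via (11.565,14.345): [(0.0396, 10.5534) (18.891, 33.8356) (15.6375, 35.5703) (0, 38.4784) (0, 10.5404)]  |A|=273.0602
6. ⊥bis P7·P4 via (7.82,36.565): [(0.0396, 10.5534) (18.891, 33.8356) (15.6375, 35.5703) (10.3266, 36.558) (0, 36.5868) (0, 10.5404)]  |A|=263.2932
7. ⊥bis P7·P5 via (5.01,40.705): [(0.0396, 10.5534) (18.891, 33.8356) (15.6375, 35.5703) (10.3266, 36.558) (0, 36.5868) (0, 10.5404)]  |A|=263.2932
8. ⊥bis P7·P6 via (7.81,26.81): [(0.0396, 10.5534) (13.1157, 26.7028) (0, 26.9678) (0, 10.5404)]  |A|=107.9626
9. canonical 4-gon: [(0.0396, 10.5534) (13.1157, 26.7028) (0, 26.9678) (0, 10.5404)]
10. shoelace: 107.9626

Area of P7's cell: 107.9626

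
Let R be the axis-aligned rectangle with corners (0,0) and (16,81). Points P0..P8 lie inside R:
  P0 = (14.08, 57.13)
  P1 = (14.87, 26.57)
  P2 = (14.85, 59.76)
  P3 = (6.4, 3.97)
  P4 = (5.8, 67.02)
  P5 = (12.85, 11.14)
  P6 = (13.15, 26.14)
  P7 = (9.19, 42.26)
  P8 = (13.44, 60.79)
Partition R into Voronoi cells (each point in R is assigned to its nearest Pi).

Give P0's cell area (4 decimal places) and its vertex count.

1. box [0,16]×[0,81]: [(0, 0) (16, 0) (16, 81) (0, 81)]
2. ⊥bis P0·P1 via (14.475,41.85): [(0, 41.4758) (16, 41.8894) (16, 81) (0, 81)]  |A|=629.0781
3. ⊥bis P0·P2 via (14.465,58.445): [(0, 62.68) (0, 41.4758) (16, 41.8894) (16, 57.9956)]  |A|=298.4829
4. ⊥bis P0·P3 via (10.24,30.55): [(0, 62.68) (0, 41.4758) (16, 41.8894) (16, 57.9956)]  |A|=298.4829
5. ⊥bis P0·P4 via (9.94,62.075): [(7.9, 60.3671) (0, 53.7531) (0, 41.4758) (16, 41.8894) (16, 57.9956)]  |A|=263.2218
6. ⊥bis P0·P5 via (13.465,34.135): [(7.9, 60.3671) (0, 53.7531) (0, 41.4758) (16, 41.8894) (16, 57.9956)]  |A|=263.2218
7. ⊥bis P0·P6 via (13.615,41.635): [(7.9, 60.3671) (0, 53.7531) (0, 42.0436) (10.1641, 41.7386) (16, 41.8894) (16, 57.9956)]  |A|=260.3364
8. ⊥bis P0·P7 via (11.635,49.695): [(7.9, 60.3671) (0, 53.7531) (0, 53.5212) (16, 48.2596) (16, 57.9956)]  |A|=115.8978
9. ⊥bis P0·P8 via (13.76,58.96): [(13.1001, 58.8446) (4.2285, 57.2933) (0, 53.7531) (0, 53.5212) (16, 48.2596) (16, 57.9956)]  |A|=105.1109
10. canonical 6-gon: [(13.1001, 58.8446) (4.2285, 57.2933) (0, 53.7531) (0, 53.5212) (16, 48.2596) (16, 57.9956)]
11. shoelace: 105.1109

Area of P0's cell: 105.1109 (6 vertices)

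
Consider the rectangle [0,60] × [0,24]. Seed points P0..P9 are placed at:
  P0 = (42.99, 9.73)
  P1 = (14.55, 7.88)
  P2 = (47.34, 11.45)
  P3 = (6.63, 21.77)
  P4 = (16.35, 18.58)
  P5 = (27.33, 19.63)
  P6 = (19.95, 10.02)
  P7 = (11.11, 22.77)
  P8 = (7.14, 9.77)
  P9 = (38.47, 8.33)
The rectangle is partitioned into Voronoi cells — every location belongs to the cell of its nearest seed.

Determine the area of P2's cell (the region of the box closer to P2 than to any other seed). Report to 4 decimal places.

1. box [0,60]×[0,24]: [(0, 0) (60, 0) (60, 24) (0, 24)]
2. ⊥bis P2·P0 via (45.165,10.59): [(49.3523, 0) (60, 0) (60, 24) (39.8627, 24)]  |A|=369.4204
3. ⊥bis P2·P1 via (30.945,9.665): [(49.3523, 0) (60, 0) (60, 24) (39.8627, 24)]  |A|=369.4204
4. ⊥bis P2·P3 via (26.985,16.61): [(49.3523, 0) (60, 0) (60, 24) (39.8627, 24)]  |A|=369.4204
5. ⊥bis P2·P4 via (31.845,15.015): [(49.3523, 0) (60, 0) (60, 24) (39.8627, 24)]  |A|=369.4204
6. ⊥bis P2·P5 via (37.335,15.54): [(40.3203, 22.8426) (49.3523, 0) (60, 0) (60, 24) (40.7934, 24)]  |A|=368.8818
7. ⊥bis P2·P6 via (33.645,10.735): [(40.3203, 22.8426) (49.3523, 0) (60, 0) (60, 24) (40.7934, 24)]  |A|=368.8818
8. ⊥bis P2·P7 via (29.225,17.11): [(40.3203, 22.8426) (49.3523, 0) (60, 0) (60, 24) (40.7934, 24)]  |A|=368.8818
9. ⊥bis P2·P8 via (27.24,10.61): [(40.3203, 22.8426) (49.3523, 0) (60, 0) (60, 24) (40.7934, 24)]  |A|=368.8818
10. ⊥bis P2·P9 via (42.905,9.89): [(40.3203, 22.8426) (49.3523, 0) (60, 0) (60, 24) (40.7934, 24)]  |A|=368.8818
11. canonical 5-gon: [(40.3203, 22.8426) (49.3523, 0) (60, 0) (60, 24) (40.7934, 24)]
12. shoelace: 368.8818

Area of P2's cell: 368.8818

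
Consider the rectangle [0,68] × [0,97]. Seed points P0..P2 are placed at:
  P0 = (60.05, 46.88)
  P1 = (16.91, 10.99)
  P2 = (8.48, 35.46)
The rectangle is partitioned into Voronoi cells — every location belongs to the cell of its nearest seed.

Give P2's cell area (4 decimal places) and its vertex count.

Area of P2's cell: 2141.7674 (4 vertices)

1. box [0,68]×[0,97]: [(0, 0) (68, 0) (68, 97) (0, 97)]
2. ⊥bis P2·P0 via (34.265,41.17): [(0, 0) (43.382, 0) (21.9016, 97) (0, 97)]  |A|=3166.2543
3. ⊥bis P2·P1 via (12.695,23.225): [(0, 18.8515) (36.4283, 31.4012) (21.9016, 97) (0, 97)]  |A|=2141.7674
4. canonical 4-gon: [(0, 18.8515) (36.4283, 31.4012) (21.9016, 97) (0, 97)]
5. shoelace: 2141.7674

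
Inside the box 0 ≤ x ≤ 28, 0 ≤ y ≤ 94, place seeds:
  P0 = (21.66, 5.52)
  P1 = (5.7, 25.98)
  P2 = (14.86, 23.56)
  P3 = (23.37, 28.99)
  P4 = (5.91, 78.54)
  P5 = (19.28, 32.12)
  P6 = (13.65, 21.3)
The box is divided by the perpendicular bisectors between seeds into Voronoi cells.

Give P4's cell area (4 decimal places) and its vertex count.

1. box [0,28]×[0,94]: [(0, 0) (28, 0) (28, 94) (0, 94)]
2. ⊥bis P4·P0 via (13.785,42.03): [(0, 39.0567) (28, 45.0961) (28, 94) (0, 94)]  |A|=1453.8615
3. ⊥bis P4·P1 via (5.805,52.26): [(0, 52.2832) (28, 52.1713) (28, 94) (0, 94)]  |A|=1169.6368
4. ⊥bis P4·P2 via (10.385,51.05): [(0, 52.2832) (17.5303, 52.2132) (28, 53.9175) (28, 94) (0, 94)]  |A|=1160.4959
5. ⊥bis P4·P3 via (14.64,53.765): [(0, 52.2832) (10.3178, 52.242) (28, 58.4727) (28, 94) (0, 94)]  |A|=1113.9257
6. ⊥bis P4·P5 via (12.595,55.33): [(0, 52.2832) (1.989, 52.2752) (28, 59.767) (28, 94) (0, 94)]  |A|=1070.8515
7. ⊥bis P4·P6 via (9.78,49.92): [(0, 52.2832) (1.989, 52.2752) (28, 59.767) (28, 94) (0, 94)]  |A|=1070.8515
8. canonical 5-gon: [(0, 52.2832) (1.989, 52.2752) (28, 59.767) (28, 94) (0, 94)]
9. shoelace: 1070.8515

Area of P4's cell: 1070.8515 (5 vertices)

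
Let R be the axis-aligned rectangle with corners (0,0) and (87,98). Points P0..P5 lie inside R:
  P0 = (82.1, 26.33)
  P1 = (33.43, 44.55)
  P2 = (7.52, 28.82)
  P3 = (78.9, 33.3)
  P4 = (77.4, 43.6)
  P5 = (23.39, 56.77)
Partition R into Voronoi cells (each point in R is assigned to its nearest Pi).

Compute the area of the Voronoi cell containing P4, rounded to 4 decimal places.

1. box [0,87]×[0,98]: [(0, 0) (87, 0) (87, 98) (0, 98)]
2. ⊥bis P4·P0 via (79.75,34.965): [(0, 13.2612) (87, 36.9381) (87, 98) (0, 98)]  |A|=6342.3325
3. ⊥bis P4·P1 via (55.415,44.075): [(55.0731, 28.2492) (87, 36.9381) (87, 98) (56.5801, 98)]  |A|=2035.6662
4. ⊥bis P4·P2 via (42.46,36.21): [(55.0731, 28.2492) (87, 36.9381) (87, 98) (56.5801, 98)]  |A|=2035.6662
5. ⊥bis P4·P3 via (78.15,38.45): [(55.2213, 35.1109) (87, 39.7388) (87, 98) (56.5801, 98)]  |A|=1882.2723
6. ⊥bis P4·P5 via (50.395,50.185): [(56.0479, 73.3674) (55.2213, 35.1109) (87, 39.7388) (87, 98) (62.0544, 98)]  |A|=1814.8491
7. canonical 5-gon: [(56.0479, 73.3674) (55.2213, 35.1109) (87, 39.7388) (87, 98) (62.0544, 98)]
8. shoelace: 1814.8491

Area of P4's cell: 1814.8491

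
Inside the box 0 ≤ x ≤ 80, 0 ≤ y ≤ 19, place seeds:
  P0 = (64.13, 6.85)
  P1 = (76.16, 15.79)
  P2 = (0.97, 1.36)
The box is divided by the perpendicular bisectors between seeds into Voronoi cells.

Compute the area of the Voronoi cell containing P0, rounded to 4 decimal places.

1. box [0,80]×[0,19]: [(0, 0) (80, 0) (80, 19) (0, 19)]
2. ⊥bis P0·P1 via (70.145,11.32): [(0, 0) (78.5574, 0) (64.4377, 19) (0, 19)]  |A|=1358.4529
3. ⊥bis P0·P2 via (32.55,4.105): [(32.9068, 0) (78.5574, 0) (64.4377, 19) (31.2553, 19)]  |A|=748.9128
4. canonical 4-gon: [(32.9068, 0) (78.5574, 0) (64.4377, 19) (31.2553, 19)]
5. shoelace: 748.9128

Area of P0's cell: 748.9128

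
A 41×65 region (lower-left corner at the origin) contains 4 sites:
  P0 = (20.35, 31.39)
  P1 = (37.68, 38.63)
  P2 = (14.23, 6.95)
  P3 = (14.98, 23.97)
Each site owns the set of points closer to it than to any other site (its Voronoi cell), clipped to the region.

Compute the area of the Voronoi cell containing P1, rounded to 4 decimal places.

Area of P1's cell: 710.6193

1. box [0,41]×[0,65]: [(0, 0) (41, 0) (41, 65) (0, 65)]
2. ⊥bis P1·P0 via (29.015,35.01): [(41, 6.3221) (41, 65) (16.486, 65)]  |A|=719.2145
3. ⊥bis P1·P2 via (25.955,22.79): [(37.7756, 14.0402) (41, 11.6535) (41, 65) (16.486, 65)]  |A|=710.6193
4. ⊥bis P1·P3 via (26.33,31.3): [(37.7756, 14.0402) (41, 11.6535) (41, 65) (16.486, 65)]  |A|=710.6193
5. canonical 4-gon: [(37.7756, 14.0402) (41, 11.6535) (41, 65) (16.486, 65)]
6. shoelace: 710.6193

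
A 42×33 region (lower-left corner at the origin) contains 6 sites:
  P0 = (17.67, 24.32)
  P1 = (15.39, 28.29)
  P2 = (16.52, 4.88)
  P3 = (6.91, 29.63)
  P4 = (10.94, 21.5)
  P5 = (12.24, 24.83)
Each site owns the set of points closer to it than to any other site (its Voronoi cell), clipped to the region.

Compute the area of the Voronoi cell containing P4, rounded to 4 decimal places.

Area of P4's cell: 191.3727

1. box [0,42]×[0,33]: [(0, 0) (42, 0) (42, 33) (0, 33)]
2. ⊥bis P4·P0 via (14.305,22.91): [(0, 0) (23.9047, 0) (10.0771, 33) (0, 33)]  |A|=560.7002
3. ⊥bis P4·P1 via (13.165,24.895): [(0, 0) (23.9047, 0) (13.5899, 24.6165) (0.798, 33) (0, 33)]  |A|=521.8047
4. ⊥bis P4·P2 via (13.73,13.19): [(0, 8.5803) (17.8046, 14.558) (13.5899, 24.6165) (0.798, 33) (0, 33)]  |A|=271.4174
5. ⊥bis P4·P3 via (8.925,25.565): [(0, 21.1409) (0, 8.5803) (17.8046, 14.558) (13.5899, 24.6165) (10.757, 26.4731)]  |A|=205.0289
6. ⊥bis P4·P5 via (11.59,23.165): [(7.3906, 24.8044) (0, 21.1409) (0, 8.5803) (17.8046, 14.558) (14.7082, 21.9477)]  |A|=191.3727
7. canonical 5-gon: [(7.3906, 24.8044) (0, 21.1409) (0, 8.5803) (17.8046, 14.558) (14.7082, 21.9477)]
8. shoelace: 191.3727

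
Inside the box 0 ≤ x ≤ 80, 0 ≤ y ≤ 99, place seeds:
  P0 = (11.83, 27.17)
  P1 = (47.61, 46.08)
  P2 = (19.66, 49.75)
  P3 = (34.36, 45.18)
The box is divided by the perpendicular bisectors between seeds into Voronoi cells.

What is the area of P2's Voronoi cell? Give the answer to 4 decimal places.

1. box [0,80]×[0,99]: [(0, 0) (80, 0) (80, 99) (0, 99)]
2. ⊥bis P2·P0 via (15.745,38.46): [(0, 43.9198) (80, 16.1785) (80, 99) (0, 99)]  |A|=5516.0668
3. ⊥bis P2·P1 via (33.635,47.915): [(0, 43.9198) (31.6685, 32.9383) (40.3428, 99) (0, 99)]  |A|=2204.7084
4. ⊥bis P2·P3 via (27.01,47.465): [(0, 43.9198) (23.3867, 35.8101) (38.3768, 84.0279) (40.3428, 99) (0, 99)]  |A|=1983.5188
5. canonical 5-gon: [(0, 43.9198) (23.3867, 35.8101) (38.3768, 84.0279) (40.3428, 99) (0, 99)]
6. shoelace: 1983.5188

Area of P2's cell: 1983.5188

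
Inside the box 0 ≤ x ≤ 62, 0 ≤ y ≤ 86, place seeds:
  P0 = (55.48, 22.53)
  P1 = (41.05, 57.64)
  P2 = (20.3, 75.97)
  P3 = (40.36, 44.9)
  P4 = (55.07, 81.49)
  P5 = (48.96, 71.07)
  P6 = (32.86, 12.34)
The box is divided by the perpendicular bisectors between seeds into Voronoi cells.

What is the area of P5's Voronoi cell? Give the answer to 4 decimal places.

Area of P5's cell: 426.8136

1. box [0,62]×[0,86]: [(0, 0) (62, 0) (62, 86) (0, 86)]
2. ⊥bis P5·P0 via (52.22,46.8): [(0, 39.7857) (62, 48.1137) (62, 86) (0, 86)]  |A|=2607.1197
3. ⊥bis P5·P1 via (45.005,64.355): [(62, 54.3453) (62, 86) (8.255, 86)]  |A|=850.641
4. ⊥bis P5·P2 via (34.63,73.52): [(34.1556, 70.7451) (62, 54.3453) (62, 86) (36.7637, 86)]  |A|=633.1923
5. ⊥bis P5·P3 via (44.66,57.985): [(34.1556, 70.7451) (62, 54.3453) (62, 86) (36.7637, 86)]  |A|=633.1923
6. ⊥bis P5·P4 via (52.015,76.28): [(36.643, 85.2937) (34.1556, 70.7451) (62, 54.3453) (62, 70.4251)]  |A|=426.8136
7. ⊥bis P5·P6 via (40.91,41.705): [(36.643, 85.2937) (34.1556, 70.7451) (62, 54.3453) (62, 70.4251)]  |A|=426.8136
8. canonical 4-gon: [(36.643, 85.2937) (34.1556, 70.7451) (62, 54.3453) (62, 70.4251)]
9. shoelace: 426.8136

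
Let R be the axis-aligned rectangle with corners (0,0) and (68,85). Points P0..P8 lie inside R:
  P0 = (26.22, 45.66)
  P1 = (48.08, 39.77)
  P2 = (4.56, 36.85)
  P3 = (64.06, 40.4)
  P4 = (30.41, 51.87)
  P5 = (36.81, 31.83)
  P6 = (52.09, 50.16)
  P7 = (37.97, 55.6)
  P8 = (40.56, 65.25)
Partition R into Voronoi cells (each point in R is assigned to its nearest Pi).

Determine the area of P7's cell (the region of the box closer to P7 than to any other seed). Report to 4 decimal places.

1. box [0,68]×[0,85]: [(0, 0) (68, 0) (68, 85) (0, 85)]
2. ⊥bis P7·P0 via (32.095,50.63): [(68, 8.187) (68, 85) (3.0194, 85)]  |A|=2495.6769
3. ⊥bis P7·P1 via (43.025,47.685): [(37.5463, 44.186) (68, 63.6356) (68, 85) (3.0194, 85)]  |A|=1651.3709
4. ⊥bis P7·P2 via (21.265,46.225): [(37.5463, 44.186) (68, 63.6356) (68, 85) (3.0194, 85)]  |A|=1651.3709
5. ⊥bis P7·P3 via (51.015,48): [(37.5463, 44.186) (55.4573, 55.6251) (68, 77.1539) (68, 85) (3.0194, 85)]  |A|=1566.5932
6. ⊥bis P7·P4 via (34.19,53.735): [(38.5767, 44.844) (55.4573, 55.6251) (68, 77.1539) (68, 85) (18.7643, 85)]  |A|=1218.0827
7. ⊥bis P7·P5 via (37.39,43.715): [(38.5767, 44.844) (55.4573, 55.6251) (68, 77.1539) (68, 85) (18.7643, 85)]  |A|=1218.0827
8. ⊥bis P7·P6 via (45.03,52.88): [(38.5767, 44.844) (43.0297, 47.688) (57.4048, 85) (18.7643, 85)]  |A|=838.4586
9. ⊥bis P7·P8 via (39.265,60.425): [(29.6108, 63.0161) (38.5767, 44.844) (43.0297, 47.688) (47.1242, 58.3156)]  |A|=155.8954
10. canonical 4-gon: [(29.6108, 63.0161) (38.5767, 44.844) (43.0297, 47.688) (47.1242, 58.3156)]
11. shoelace: 155.8954

Area of P7's cell: 155.8954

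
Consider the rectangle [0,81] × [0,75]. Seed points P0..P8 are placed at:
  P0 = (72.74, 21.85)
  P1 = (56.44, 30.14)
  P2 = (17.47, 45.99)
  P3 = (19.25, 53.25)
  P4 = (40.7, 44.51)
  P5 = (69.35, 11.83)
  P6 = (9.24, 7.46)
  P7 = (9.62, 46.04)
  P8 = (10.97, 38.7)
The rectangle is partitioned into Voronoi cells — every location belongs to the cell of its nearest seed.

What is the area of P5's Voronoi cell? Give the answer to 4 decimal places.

Area of P5's cell: 594.9226

1. box [0,81]×[0,75]: [(0, 0) (81, 0) (81, 75) (0, 75)]
2. ⊥bis P5·P0 via (71.045,16.84): [(0, 40.8762) (0, 0) (81, 0) (81, 13.472)]  |A|=2201.101
3. ⊥bis P5·P1 via (62.895,20.985): [(61.5651, 20.0473) (33.1324, 0) (81, 0) (81, 13.472)]  |A|=610.7216
4. ⊥bis P5·P2 via (43.41,28.91): [(61.5651, 20.0473) (33.1324, 0) (81, 0) (81, 13.472)]  |A|=610.7216
5. ⊥bis P5·P3 via (44.3,32.54): [(61.5651, 20.0473) (33.1324, 0) (81, 0) (81, 13.472)]  |A|=610.7216
6. ⊥bis P5·P4 via (55.025,28.17): [(61.5651, 20.0473) (33.1324, 0) (81, 0) (81, 13.472)]  |A|=610.7216
7. ⊥bis P5·P6 via (39.295,9.645): [(61.5651, 20.0473) (39.6615, 4.6036) (39.9962, 0) (81, 0) (81, 13.472)]  |A|=594.9226
8. ⊥bis P5·P7 via (39.485,28.935): [(61.5651, 20.0473) (39.6615, 4.6036) (39.9962, 0) (81, 0) (81, 13.472)]  |A|=594.9226
9. ⊥bis P5·P8 via (40.16,25.265): [(61.5651, 20.0473) (39.6615, 4.6036) (39.9962, 0) (81, 0) (81, 13.472)]  |A|=594.9226
10. canonical 5-gon: [(61.5651, 20.0473) (39.6615, 4.6036) (39.9962, 0) (81, 0) (81, 13.472)]
11. shoelace: 594.9226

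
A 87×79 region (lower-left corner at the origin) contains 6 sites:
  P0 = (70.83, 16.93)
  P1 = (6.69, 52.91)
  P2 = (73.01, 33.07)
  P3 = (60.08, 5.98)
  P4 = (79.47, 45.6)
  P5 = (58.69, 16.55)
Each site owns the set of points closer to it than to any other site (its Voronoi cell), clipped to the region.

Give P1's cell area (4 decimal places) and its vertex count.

Area of P1's cell: 2579.5905 (7 vertices)

1. box [0,87]×[0,79]: [(0, 0) (87, 0) (87, 79) (0, 79)]
2. ⊥bis P1·P0 via (38.76,34.92): [(0, 0) (19.1713, 0) (63.4871, 79) (0, 79)]  |A|=3265.0067
3. ⊥bis P1·P2 via (39.85,42.99): [(0, 0) (19.1713, 0) (35.9227, 29.8621) (50.6226, 79) (0, 79)]  |A|=2948.9383
4. ⊥bis P1·P3 via (33.385,29.445): [(0, 0) (7.5027, 0) (37.0428, 33.6063) (50.6226, 79) (0, 79)]  |A|=2738.2339
5. ⊥bis P1·P4 via (43.08,49.255): [(0, 0) (7.5027, 0) (37.0428, 33.6063) (43.7653, 56.0778) (46.0676, 79) (0, 79)]  |A|=2686.0284
6. ⊥bis P1·P5 via (32.69,34.73): [(0, 0) (7.5027, 0) (11.9179, 5.0229) (40.8851, 46.4502) (43.7653, 56.0778) (46.0676, 79) (0, 79)]  |A|=2579.5905
7. canonical 7-gon: [(0, 0) (7.5027, 0) (11.9179, 5.0229) (40.8851, 46.4502) (43.7653, 56.0778) (46.0676, 79) (0, 79)]
8. shoelace: 2579.5905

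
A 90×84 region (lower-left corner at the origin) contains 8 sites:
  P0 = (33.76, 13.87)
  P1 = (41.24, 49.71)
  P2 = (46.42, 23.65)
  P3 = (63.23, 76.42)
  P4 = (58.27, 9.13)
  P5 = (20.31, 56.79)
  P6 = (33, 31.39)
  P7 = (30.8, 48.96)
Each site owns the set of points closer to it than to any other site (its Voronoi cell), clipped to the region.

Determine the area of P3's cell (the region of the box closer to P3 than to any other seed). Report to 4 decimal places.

1. box [0,90]×[0,84]: [(0, 0) (90, 0) (90, 84) (0, 84)]
2. ⊥bis P3·P0 via (48.495,45.145): [(0, 67.9931) (90, 25.5902) (90, 84) (0, 84)]  |A|=3348.7519
3. ⊥bis P3·P1 via (52.235,63.065): [(90, 31.9736) (90, 84) (26.8064, 84)]  |A|=1643.8677
4. ⊥bis P3·P2 via (54.825,50.035): [(76.4159, 43.1572) (90, 38.8299) (90, 84) (26.8064, 84)]  |A|=1597.299
5. ⊥bis P3·P4 via (60.75,42.775): [(76.4159, 43.1572) (82.6931, 41.1576) (90, 40.619) (90, 84) (26.8064, 84)]  |A|=1590.7629
6. ⊥bis P3·P5 via (41.77,66.605): [(38.0465, 74.7462) (76.4159, 43.1572) (82.6931, 41.1576) (90, 40.619) (90, 84) (33.8142, 84)]  |A|=1558.3387
7. ⊥bis P3·P6 via (48.115,53.905): [(38.0465, 74.7462) (76.4159, 43.1572) (82.6931, 41.1576) (90, 40.619) (90, 84) (33.8142, 84)]  |A|=1558.3387
8. ⊥bis P3·P7 via (47.015,62.69): [(38.0465, 74.7462) (76.4159, 43.1572) (82.6931, 41.1576) (90, 40.619) (90, 84) (33.8142, 84)]  |A|=1558.3387
9. canonical 6-gon: [(38.0465, 74.7462) (76.4159, 43.1572) (82.6931, 41.1576) (90, 40.619) (90, 84) (33.8142, 84)]
10. shoelace: 1558.3387

Area of P3's cell: 1558.3387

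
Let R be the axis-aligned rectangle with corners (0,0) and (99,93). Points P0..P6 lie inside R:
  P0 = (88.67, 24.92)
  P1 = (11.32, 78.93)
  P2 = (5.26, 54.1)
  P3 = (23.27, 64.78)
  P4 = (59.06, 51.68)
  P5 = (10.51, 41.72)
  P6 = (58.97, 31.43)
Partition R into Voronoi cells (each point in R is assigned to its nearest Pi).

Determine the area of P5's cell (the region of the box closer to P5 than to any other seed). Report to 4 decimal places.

1. box [0,99]×[0,93]: [(0, 0) (99, 0) (99, 93) (0, 93)]
2. ⊥bis P5·P0 via (49.59,33.32): [(0, 0) (42.4281, 0) (62.4178, 93) (0, 93)]  |A|=4875.3351
3. ⊥bis P5·P1 via (10.915,60.325): [(0, 60.5626) (0, 0) (42.4281, 0) (55.1874, 59.3613)]  |A|=2930.4385
4. ⊥bis P5·P2 via (7.885,47.91): [(35.8793, 59.7816) (0, 44.5662) (0, 0) (42.4281, 0) (55.1874, 59.3613)]  |A|=2643.4687
5. ⊥bis P5·P3 via (16.89,53.25): [(18.4464, 52.3888) (0, 44.5662) (0, 0) (42.4281, 0) (49.9427, 34.9607)]  |A|=2138.4682
6. ⊥bis P5·P4 via (34.785,46.7): [(35.5607, 42.9188) (18.4464, 52.3888) (0, 44.5662) (0, 0) (42.4281, 0) (43.4194, 4.6118)]  |A|=1894.2742
7. ⊥bis P5·P6 via (34.74,36.575): [(35.8193, 41.6581) (35.5607, 42.9188) (18.4464, 52.3888) (0, 44.5662) (0, 0) (26.9737, 0)]  |A|=1536.4868
8. canonical 6-gon: [(35.8193, 41.6581) (35.5607, 42.9188) (18.4464, 52.3888) (0, 44.5662) (0, 0) (26.9737, 0)]
9. shoelace: 1536.4868

Area of P5's cell: 1536.4868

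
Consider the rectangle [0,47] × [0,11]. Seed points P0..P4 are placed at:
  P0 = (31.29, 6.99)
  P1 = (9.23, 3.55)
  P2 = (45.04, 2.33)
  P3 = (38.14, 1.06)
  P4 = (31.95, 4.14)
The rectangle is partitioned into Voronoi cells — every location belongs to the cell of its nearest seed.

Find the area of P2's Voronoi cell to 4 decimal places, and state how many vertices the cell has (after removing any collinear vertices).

Area of P2's cell: 67.0317 (5 vertices)

1. box [0,47]×[0,11]: [(0, 0) (47, 0) (47, 11) (0, 11)]
2. ⊥bis P2·P0 via (38.165,4.66): [(36.5857, 0) (47, 0) (47, 11) (40.3137, 11)]  |A|=94.0535
3. ⊥bis P2·P1 via (27.135,2.94): [(36.5857, 0) (47, 0) (47, 11) (40.3137, 11)]  |A|=94.0535
4. ⊥bis P2·P3 via (41.59,1.695): [(40.0309, 10.1656) (41.902, 0) (47, 0) (47, 11) (40.3137, 11)]  |A|=67.0317
5. ⊥bis P2·P4 via (38.495,3.235): [(40.0309, 10.1656) (41.902, 0) (47, 0) (47, 11) (40.3137, 11)]  |A|=67.0317
6. canonical 5-gon: [(40.0309, 10.1656) (41.902, 0) (47, 0) (47, 11) (40.3137, 11)]
7. shoelace: 67.0317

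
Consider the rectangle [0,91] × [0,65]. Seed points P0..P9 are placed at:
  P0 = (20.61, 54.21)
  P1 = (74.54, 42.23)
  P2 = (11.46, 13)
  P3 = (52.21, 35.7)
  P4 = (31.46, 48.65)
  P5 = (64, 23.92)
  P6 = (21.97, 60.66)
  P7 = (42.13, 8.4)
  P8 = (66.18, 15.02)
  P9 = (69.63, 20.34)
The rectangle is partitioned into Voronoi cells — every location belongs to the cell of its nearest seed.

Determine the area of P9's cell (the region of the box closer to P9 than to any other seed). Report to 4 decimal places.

Area of P9's cell: 438.0096

1. box [0,91]×[0,65]: [(0, 0) (91, 0) (91, 65) (0, 65)]
2. ⊥bis P9·P0 via (45.12,37.275): [(19.3651, 0) (91, 0) (91, 65) (64.2764, 65)]  |A|=3196.6513
3. ⊥bis P9·P1 via (72.085,31.285): [(45.1549, 37.3255) (19.3651, 0) (91, 0) (91, 27.0423)]  |A|=1956.7828
4. ⊥bis P9·P2 via (40.545,16.67): [(45.1549, 37.3255) (39.053, 28.4942) (42.6485, 0) (91, 0) (91, 27.0423)]  |A|=1625.0624
5. ⊥bis P9·P3 via (60.92,28.02): [(65.1671, 32.8367) (41.8429, 6.3843) (42.6485, 0) (91, 0) (91, 27.0423)]  |A|=1228.2531
6. ⊥bis P9·P4 via (50.545,34.495): [(65.1671, 32.8367) (41.8429, 6.3843) (42.6485, 0) (91, 0) (91, 27.0423)]  |A|=1228.2531
7. ⊥bis P9·P5 via (66.815,22.13): [(72.5676, 31.1767) (52.743, 0) (91, 0) (91, 27.0423)]  |A|=845.5912
8. ⊥bis P9·P6 via (45.8,40.5): [(72.5676, 31.1767) (52.743, 0) (91, 0) (91, 27.0423)]  |A|=845.5912
9. ⊥bis P9·P7 via (55.88,14.37): [(72.5676, 31.1767) (58.3148, 8.7623) (62.1192, 0) (91, 0) (91, 27.0423)]  |A|=804.5127
10. ⊥bis P9·P8 via (67.905,17.68): [(72.5676, 31.1767) (65.1298, 19.4797) (91, 2.703) (91, 27.0423)]  |A|=438.0096
11. canonical 4-gon: [(72.5676, 31.1767) (65.1298, 19.4797) (91, 2.703) (91, 27.0423)]
12. shoelace: 438.0096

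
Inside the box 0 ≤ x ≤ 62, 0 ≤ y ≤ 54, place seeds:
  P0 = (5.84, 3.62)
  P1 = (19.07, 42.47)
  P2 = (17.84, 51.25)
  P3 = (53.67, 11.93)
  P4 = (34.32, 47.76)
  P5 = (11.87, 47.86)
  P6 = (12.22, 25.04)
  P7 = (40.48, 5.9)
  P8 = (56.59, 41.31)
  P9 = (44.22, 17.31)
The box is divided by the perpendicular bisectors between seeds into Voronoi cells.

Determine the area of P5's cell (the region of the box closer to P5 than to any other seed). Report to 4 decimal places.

1. box [0,62]×[0,54]: [(0, 0) (62, 0) (62, 54) (0, 54)]
2. ⊥bis P5·P0 via (8.855,25.74): [(0, 26.947) (62, 18.4962) (62, 54) (0, 54)]  |A|=1939.2613
3. ⊥bis P5·P1 via (15.47,45.165): [(0, 26.947) (1.6622, 26.7204) (22.084, 54) (0, 54)]  |A|=323.7044
4. ⊥bis P5·P2 via (14.855,49.555): [(0, 26.947) (1.6622, 26.7204) (16.5378, 46.5914) (12.331, 54) (0, 54)]  |A|=287.5764
5. ⊥bis P5·P3 via (32.77,29.895): [(0, 26.947) (1.6622, 26.7204) (16.5378, 46.5914) (12.331, 54) (0, 54)]  |A|=287.5764
6. ⊥bis P5·P4 via (23.095,47.81): [(0, 26.947) (1.6622, 26.7204) (16.5378, 46.5914) (12.331, 54) (0, 54)]  |A|=287.5764
7. ⊥bis P5·P6 via (12.045,36.45): [(0, 36.2653) (8.9099, 36.4019) (16.5378, 46.5914) (12.331, 54) (0, 54)]  |A|=237.1968
8. ⊥bis P5·P7 via (26.175,26.88): [(0, 36.2653) (8.9099, 36.4019) (16.5378, 46.5914) (12.331, 54) (0, 54)]  |A|=237.1968
9. ⊥bis P5·P8 via (34.23,44.585): [(0, 36.2653) (8.9099, 36.4019) (16.5378, 46.5914) (12.331, 54) (0, 54)]  |A|=237.1968
10. ⊥bis P5·P9 via (28.045,32.585): [(0, 36.2653) (8.9099, 36.4019) (16.5378, 46.5914) (12.331, 54) (0, 54)]  |A|=237.1968
11. canonical 5-gon: [(0, 36.2653) (8.9099, 36.4019) (16.5378, 46.5914) (12.331, 54) (0, 54)]
12. shoelace: 237.1968

Area of P5's cell: 237.1968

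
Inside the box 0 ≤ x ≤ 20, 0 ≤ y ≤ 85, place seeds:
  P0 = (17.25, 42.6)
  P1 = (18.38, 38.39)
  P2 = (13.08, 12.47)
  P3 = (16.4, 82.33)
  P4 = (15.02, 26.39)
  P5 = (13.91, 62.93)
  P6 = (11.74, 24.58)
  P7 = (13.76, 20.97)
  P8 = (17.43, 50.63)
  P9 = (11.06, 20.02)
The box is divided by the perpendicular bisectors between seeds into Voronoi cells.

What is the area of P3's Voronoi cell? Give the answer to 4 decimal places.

1. box [0,20]×[0,85]: [(0, 0) (20, 0) (20, 85) (0, 85)]
2. ⊥bis P3·P0 via (16.825,62.465): [(0, 62.105) (20, 62.5329) (20, 85) (0, 85)]  |A|=453.6203
3. ⊥bis P3·P1 via (17.39,60.36): [(0, 62.105) (20, 62.5329) (20, 85) (0, 85)]  |A|=453.6203
4. ⊥bis P3·P2 via (14.74,47.4): [(0, 62.105) (20, 62.5329) (20, 85) (0, 85)]  |A|=453.6203
5. ⊥bis P3·P4 via (15.71,54.36): [(0, 62.105) (20, 62.5329) (20, 85) (0, 85)]  |A|=453.6203
6. ⊥bis P3·P5 via (15.155,72.63): [(0, 74.5752) (20, 72.0081) (20, 85) (0, 85)]  |A|=234.1671
7. ⊥bis P3·P6 via (14.07,53.455): [(0, 74.5752) (20, 72.0081) (20, 85) (0, 85)]  |A|=234.1671
8. ⊥bis P3·P7 via (15.08,51.65): [(0, 74.5752) (20, 72.0081) (20, 85) (0, 85)]  |A|=234.1671
9. ⊥bis P3·P8 via (16.915,66.48): [(0, 74.5752) (20, 72.0081) (20, 85) (0, 85)]  |A|=234.1671
10. ⊥bis P3·P9 via (13.73,51.175): [(0, 74.5752) (20, 72.0081) (20, 85) (0, 85)]  |A|=234.1671
11. canonical 4-gon: [(0, 74.5752) (20, 72.0081) (20, 85) (0, 85)]
12. shoelace: 234.1671

Area of P3's cell: 234.1671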